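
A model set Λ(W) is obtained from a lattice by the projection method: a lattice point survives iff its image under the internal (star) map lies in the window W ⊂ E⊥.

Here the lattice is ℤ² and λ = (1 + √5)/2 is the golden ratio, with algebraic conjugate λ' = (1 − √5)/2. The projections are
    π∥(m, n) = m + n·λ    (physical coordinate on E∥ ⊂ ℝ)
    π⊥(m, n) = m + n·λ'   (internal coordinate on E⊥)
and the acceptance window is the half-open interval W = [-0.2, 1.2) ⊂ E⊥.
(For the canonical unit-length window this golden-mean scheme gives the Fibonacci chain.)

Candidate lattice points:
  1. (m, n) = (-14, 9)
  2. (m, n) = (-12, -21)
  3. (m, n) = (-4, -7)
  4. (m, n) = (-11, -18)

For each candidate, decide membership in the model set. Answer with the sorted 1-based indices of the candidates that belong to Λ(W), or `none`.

2, 3, 4

Numerically λ ≈ 1.61803 and λ' = −1/λ ≈ -0.61803.
candidate 1: (m,n)=(-14,9) → π∥ = -14+9·λ ≈ 0.56231, π⊥ = -14+9·λ' ≈ -19.56231 ∉ [-0.2, 1.2) ⇒ out
candidate 2: (m,n)=(-12,-21) → π∥ = -12-21·λ ≈ -45.97871, π⊥ = -12-21·λ' ≈ 0.97871 ∈ [-0.2, 1.2) ⇒ IN Λ
candidate 3: (m,n)=(-4,-7) → π∥ = -4-7·λ ≈ -15.32624, π⊥ = -4-7·λ' ≈ 0.32624 ∈ [-0.2, 1.2) ⇒ IN Λ
candidate 4: (m,n)=(-11,-18) → π∥ = -11-18·λ ≈ -40.12461, π⊥ = -11-18·λ' ≈ 0.12461 ∈ [-0.2, 1.2) ⇒ IN Λ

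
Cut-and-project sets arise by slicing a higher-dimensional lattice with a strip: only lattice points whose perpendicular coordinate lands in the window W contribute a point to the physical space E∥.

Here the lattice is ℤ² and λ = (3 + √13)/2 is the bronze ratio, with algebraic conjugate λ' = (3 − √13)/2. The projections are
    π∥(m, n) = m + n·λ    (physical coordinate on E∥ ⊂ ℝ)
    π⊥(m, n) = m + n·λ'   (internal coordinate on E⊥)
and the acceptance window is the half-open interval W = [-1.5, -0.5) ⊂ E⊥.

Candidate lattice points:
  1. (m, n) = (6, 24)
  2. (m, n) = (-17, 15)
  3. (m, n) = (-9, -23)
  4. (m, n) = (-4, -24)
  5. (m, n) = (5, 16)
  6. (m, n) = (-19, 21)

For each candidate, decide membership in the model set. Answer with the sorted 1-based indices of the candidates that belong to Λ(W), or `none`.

1

Numerically λ ≈ 3.302776 and λ' = −1/λ ≈ -0.302776.
#1 (6,24): internal coord 6 + (24)·λ' = -1.266615; -1.266615 ∈ [-1.5, -0.5) → IN Λ
#2 (-17,15): internal coord -17 + (15)·λ' = -21.541635; -21.541635 ∉ [-1.5, -0.5) → out
#3 (-9,-23): internal coord -9 + (-23)·λ' = -2.036160; -2.036160 ∉ [-1.5, -0.5) → out
#4 (-4,-24): internal coord -4 + (-24)·λ' = +3.266615; +3.266615 ∉ [-1.5, -0.5) → out
#5 (5,16): internal coord 5 + (16)·λ' = +0.155590; +0.155590 ∉ [-1.5, -0.5) → out
#6 (-19,21): internal coord -19 + (21)·λ' = -25.358288; -25.358288 ∉ [-1.5, -0.5) → out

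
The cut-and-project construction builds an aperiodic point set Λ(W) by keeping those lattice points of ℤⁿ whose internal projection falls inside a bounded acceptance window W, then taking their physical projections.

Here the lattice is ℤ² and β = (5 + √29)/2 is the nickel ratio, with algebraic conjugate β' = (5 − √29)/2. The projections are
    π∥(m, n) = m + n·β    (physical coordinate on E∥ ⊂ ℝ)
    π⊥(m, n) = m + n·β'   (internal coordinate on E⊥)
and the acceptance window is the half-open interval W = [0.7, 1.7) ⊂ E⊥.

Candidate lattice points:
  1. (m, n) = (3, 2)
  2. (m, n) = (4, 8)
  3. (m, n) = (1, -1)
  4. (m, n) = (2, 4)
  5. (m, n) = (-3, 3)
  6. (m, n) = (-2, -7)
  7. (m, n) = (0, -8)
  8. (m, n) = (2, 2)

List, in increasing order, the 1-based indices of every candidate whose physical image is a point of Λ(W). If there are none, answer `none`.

3, 4, 7, 8

Compute β' = (5−√29)/2 = -0.19258, so π⊥(m,n) = m -0.19258·n.
candidate 1: (m,n)=(3,2) → π∥ = 3+2·β ≈ 13.38516, π⊥ = 3+2·β' ≈ 2.61484 ∉ [0.7, 1.7) ⇒ out
candidate 2: (m,n)=(4,8) → π∥ = 4+8·β ≈ 45.54066, π⊥ = 4+8·β' ≈ 2.45934 ∉ [0.7, 1.7) ⇒ out
candidate 3: (m,n)=(1,-1) → π∥ = 1-1·β ≈ -4.19258, π⊥ = 1-1·β' ≈ 1.19258 ∈ [0.7, 1.7) ⇒ IN Λ
candidate 4: (m,n)=(2,4) → π∥ = 2+4·β ≈ 22.77033, π⊥ = 2+4·β' ≈ 1.22967 ∈ [0.7, 1.7) ⇒ IN Λ
candidate 5: (m,n)=(-3,3) → π∥ = -3+3·β ≈ 12.57775, π⊥ = -3+3·β' ≈ -3.57775 ∉ [0.7, 1.7) ⇒ out
candidate 6: (m,n)=(-2,-7) → π∥ = -2-7·β ≈ -38.34808, π⊥ = -2-7·β' ≈ -0.65192 ∉ [0.7, 1.7) ⇒ out
candidate 7: (m,n)=(0,-8) → π∥ = 0-8·β ≈ -41.54066, π⊥ = 0-8·β' ≈ 1.54066 ∈ [0.7, 1.7) ⇒ IN Λ
candidate 8: (m,n)=(2,2) → π∥ = 2+2·β ≈ 12.38516, π⊥ = 2+2·β' ≈ 1.61484 ∈ [0.7, 1.7) ⇒ IN Λ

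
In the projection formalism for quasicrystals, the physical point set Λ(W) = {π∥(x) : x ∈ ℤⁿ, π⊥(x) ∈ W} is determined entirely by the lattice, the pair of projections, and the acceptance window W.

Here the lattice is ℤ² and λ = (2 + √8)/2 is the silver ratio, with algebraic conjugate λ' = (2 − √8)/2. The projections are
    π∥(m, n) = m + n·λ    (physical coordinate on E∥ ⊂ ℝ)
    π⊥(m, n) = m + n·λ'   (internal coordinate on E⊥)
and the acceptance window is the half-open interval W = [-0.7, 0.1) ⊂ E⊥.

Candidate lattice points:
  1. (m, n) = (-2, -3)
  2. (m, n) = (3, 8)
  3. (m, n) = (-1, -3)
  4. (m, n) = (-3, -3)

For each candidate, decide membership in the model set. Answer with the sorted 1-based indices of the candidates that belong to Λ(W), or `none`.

2

λ' = (2−√8)/2 ≈ -0.4142.
candidate 1: (m,n)=(-2,-3) → π∥ = -2-3·λ ≈ -9.2426, π⊥ = -2-3·λ' ≈ -0.7574 ∉ [-0.7, 0.1) ⇒ out
candidate 2: (m,n)=(3,8) → π∥ = 3+8·λ ≈ 22.3137, π⊥ = 3+8·λ' ≈ -0.3137 ∈ [-0.7, 0.1) ⇒ IN Λ
candidate 3: (m,n)=(-1,-3) → π∥ = -1-3·λ ≈ -8.2426, π⊥ = -1-3·λ' ≈ 0.2426 ∉ [-0.7, 0.1) ⇒ out
candidate 4: (m,n)=(-3,-3) → π∥ = -3-3·λ ≈ -10.2426, π⊥ = -3-3·λ' ≈ -1.7574 ∉ [-0.7, 0.1) ⇒ out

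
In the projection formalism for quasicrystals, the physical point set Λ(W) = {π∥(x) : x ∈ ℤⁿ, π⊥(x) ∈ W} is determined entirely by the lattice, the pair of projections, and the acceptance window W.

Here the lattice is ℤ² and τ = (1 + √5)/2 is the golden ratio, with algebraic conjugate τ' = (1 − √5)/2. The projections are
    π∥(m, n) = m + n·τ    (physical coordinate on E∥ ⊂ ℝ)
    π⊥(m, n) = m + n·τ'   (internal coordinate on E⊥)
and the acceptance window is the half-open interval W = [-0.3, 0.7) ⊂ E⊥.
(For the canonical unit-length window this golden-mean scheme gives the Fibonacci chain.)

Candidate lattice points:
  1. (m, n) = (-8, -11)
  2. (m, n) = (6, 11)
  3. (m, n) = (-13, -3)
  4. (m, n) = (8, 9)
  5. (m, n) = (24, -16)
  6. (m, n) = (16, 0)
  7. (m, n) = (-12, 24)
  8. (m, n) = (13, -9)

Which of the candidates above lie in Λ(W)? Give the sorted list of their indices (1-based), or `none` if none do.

none

Numerically τ ≈ 1.61803 and τ' = −1/τ ≈ -0.61803.
#1 (-8,-11): internal coord -8 + (-11)·τ' = -1.20163; -1.20163 ∉ [-0.3, 0.7) → out
#2 (6,11): internal coord 6 + (11)·τ' = -0.79837; -0.79837 ∉ [-0.3, 0.7) → out
#3 (-13,-3): internal coord -13 + (-3)·τ' = -11.14590; -11.14590 ∉ [-0.3, 0.7) → out
#4 (8,9): internal coord 8 + (9)·τ' = +2.43769; +2.43769 ∉ [-0.3, 0.7) → out
#5 (24,-16): internal coord 24 + (-16)·τ' = +33.88854; +33.88854 ∉ [-0.3, 0.7) → out
#6 (16,0): internal coord 16 + (0)·τ' = +16.00000; +16.00000 ∉ [-0.3, 0.7) → out
#7 (-12,24): internal coord -12 + (24)·τ' = -26.83282; -26.83282 ∉ [-0.3, 0.7) → out
#8 (13,-9): internal coord 13 + (-9)·τ' = +18.56231; +18.56231 ∉ [-0.3, 0.7) → out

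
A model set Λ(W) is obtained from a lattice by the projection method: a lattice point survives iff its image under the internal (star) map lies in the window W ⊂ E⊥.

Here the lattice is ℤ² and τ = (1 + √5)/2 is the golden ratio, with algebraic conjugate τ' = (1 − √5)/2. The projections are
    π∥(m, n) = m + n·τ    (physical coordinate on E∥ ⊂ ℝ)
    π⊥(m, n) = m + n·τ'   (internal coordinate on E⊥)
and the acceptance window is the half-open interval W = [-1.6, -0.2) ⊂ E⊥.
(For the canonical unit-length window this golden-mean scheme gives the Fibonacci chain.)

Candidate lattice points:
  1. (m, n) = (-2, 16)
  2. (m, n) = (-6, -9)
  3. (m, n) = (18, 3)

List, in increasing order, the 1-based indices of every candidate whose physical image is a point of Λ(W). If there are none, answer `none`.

2

Numerically τ ≈ 1.6180 and τ' = −1/τ ≈ -0.6180.
[1] lift (-2,16): star map gives -11.8885; window check -1.6 ≤ -11.8885 < -0.2 is false → out
[2] lift (-6,-9): star map gives -0.4377; window check -1.6 ≤ -0.4377 < -0.2 is true → IN Λ
[3] lift (18,3): star map gives 16.1459; window check -1.6 ≤ 16.1459 < -0.2 is false → out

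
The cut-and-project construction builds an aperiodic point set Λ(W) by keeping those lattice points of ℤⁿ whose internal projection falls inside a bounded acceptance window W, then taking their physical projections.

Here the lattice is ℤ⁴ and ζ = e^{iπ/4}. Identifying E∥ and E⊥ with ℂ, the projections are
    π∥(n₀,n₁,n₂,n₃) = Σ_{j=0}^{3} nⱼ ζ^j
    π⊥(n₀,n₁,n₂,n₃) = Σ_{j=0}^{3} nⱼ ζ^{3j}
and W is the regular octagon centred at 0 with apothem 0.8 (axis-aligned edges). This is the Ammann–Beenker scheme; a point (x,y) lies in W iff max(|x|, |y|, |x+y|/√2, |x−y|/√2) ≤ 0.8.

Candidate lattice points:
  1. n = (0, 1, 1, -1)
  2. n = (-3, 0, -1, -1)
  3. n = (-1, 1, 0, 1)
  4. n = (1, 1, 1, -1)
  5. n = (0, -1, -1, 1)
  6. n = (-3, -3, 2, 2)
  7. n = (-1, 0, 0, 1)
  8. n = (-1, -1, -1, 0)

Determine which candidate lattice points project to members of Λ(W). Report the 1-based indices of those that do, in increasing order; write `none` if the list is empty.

Internal map: ζ^{3j} for j=0..3 gives (1,0), (−√2/2,√2/2), (0,−1), (√2/2,√2/2).
#1 (0, 1, 1, -1): internal (-1.4142, -1.0000); octagon support 1.7071 vs apothem 0.8 → ∉ W
#2 (-3, 0, -1, -1): internal (-3.7071, 0.2929); octagon support 3.7071 vs apothem 0.8 → ∉ W
#3 (-1, 1, 0, 1): internal (-1.0000, 1.4142); octagon support 1.7071 vs apothem 0.8 → ∉ W
#4 (1, 1, 1, -1): internal (-0.4142, -1.0000); octagon support 1.0000 vs apothem 0.8 → ∉ W
#5 (0, -1, -1, 1): internal (1.4142, 1.0000); octagon support 1.7071 vs apothem 0.8 → ∉ W
#6 (-3, -3, 2, 2): internal (0.5355, -2.7071); octagon support 2.7071 vs apothem 0.8 → ∉ W
#7 (-1, 0, 0, 1): internal (-0.2929, 0.7071); octagon support 0.7071 vs apothem 0.8 → ∈ W
#8 (-1, -1, -1, 0): internal (-0.2929, 0.2929); octagon support 0.4142 vs apothem 0.8 → ∈ W

7, 8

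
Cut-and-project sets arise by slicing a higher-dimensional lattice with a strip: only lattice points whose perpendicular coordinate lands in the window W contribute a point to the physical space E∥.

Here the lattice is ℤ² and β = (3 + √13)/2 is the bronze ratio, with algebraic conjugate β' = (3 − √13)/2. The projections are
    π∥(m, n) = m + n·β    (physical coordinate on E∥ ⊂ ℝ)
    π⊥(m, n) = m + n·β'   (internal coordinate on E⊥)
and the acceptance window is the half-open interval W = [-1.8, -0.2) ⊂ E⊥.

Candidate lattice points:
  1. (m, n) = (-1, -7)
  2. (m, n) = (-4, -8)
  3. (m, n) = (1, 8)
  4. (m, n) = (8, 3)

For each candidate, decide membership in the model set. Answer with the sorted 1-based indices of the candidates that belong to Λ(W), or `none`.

Compute β' = (3−√13)/2 = -0.30278, so π⊥(m,n) = m -0.30278·n.
[1] lift (-1,-7): star map gives 1.11943; window check -1.8 ≤ 1.11943 < -0.2 is false → out
[2] lift (-4,-8): star map gives -1.57779; window check -1.8 ≤ -1.57779 < -0.2 is true → IN Λ
[3] lift (1,8): star map gives -1.42221; window check -1.8 ≤ -1.42221 < -0.2 is true → IN Λ
[4] lift (8,3): star map gives 7.09167; window check -1.8 ≤ 7.09167 < -0.2 is false → out

2, 3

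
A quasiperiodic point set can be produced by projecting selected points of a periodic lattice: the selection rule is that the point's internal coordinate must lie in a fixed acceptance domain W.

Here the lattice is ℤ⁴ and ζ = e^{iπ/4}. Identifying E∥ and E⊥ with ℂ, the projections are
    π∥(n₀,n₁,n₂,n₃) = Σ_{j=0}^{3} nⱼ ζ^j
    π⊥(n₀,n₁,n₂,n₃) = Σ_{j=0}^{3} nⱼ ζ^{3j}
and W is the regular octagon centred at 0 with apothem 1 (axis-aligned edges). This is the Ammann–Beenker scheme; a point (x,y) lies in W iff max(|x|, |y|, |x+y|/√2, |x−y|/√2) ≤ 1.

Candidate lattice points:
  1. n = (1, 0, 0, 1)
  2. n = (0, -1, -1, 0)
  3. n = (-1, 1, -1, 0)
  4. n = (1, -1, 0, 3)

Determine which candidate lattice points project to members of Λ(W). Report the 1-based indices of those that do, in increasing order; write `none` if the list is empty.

With ζ = e^{iπ/4} the internal vectors are ζ^0,ζ^3,ζ^6,ζ^9.
#1 (1, 0, 0, 1): internal (1.70711, 0.70711); octagon support 1.70711 vs apothem 1 → ∉ W
#2 (0, -1, -1, 0): internal (0.70711, 0.29289); octagon support 0.70711 vs apothem 1 → ∈ W
#3 (-1, 1, -1, 0): internal (-1.70711, 1.70711); octagon support 2.41421 vs apothem 1 → ∉ W
#4 (1, -1, 0, 3): internal (3.82843, 1.41421); octagon support 3.82843 vs apothem 1 → ∉ W

2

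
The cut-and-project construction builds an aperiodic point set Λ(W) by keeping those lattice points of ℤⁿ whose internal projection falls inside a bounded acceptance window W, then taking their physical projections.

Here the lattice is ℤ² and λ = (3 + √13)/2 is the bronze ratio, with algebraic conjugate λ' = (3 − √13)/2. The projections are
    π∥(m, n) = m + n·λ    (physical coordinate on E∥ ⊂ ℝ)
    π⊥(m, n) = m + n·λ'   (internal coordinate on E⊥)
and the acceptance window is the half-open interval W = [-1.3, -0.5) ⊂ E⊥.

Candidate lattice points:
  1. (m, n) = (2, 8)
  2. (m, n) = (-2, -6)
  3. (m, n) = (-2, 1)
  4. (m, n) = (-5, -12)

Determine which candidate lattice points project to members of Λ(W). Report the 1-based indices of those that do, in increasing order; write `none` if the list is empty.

none

λ' = (3−√13)/2 ≈ -0.302776.
#1 (2,8): internal coord 2 + (8)·λ' = -0.422205; -0.422205 ∉ [-1.3, -0.5) → out
#2 (-2,-6): internal coord -2 + (-6)·λ' = -0.183346; -0.183346 ∉ [-1.3, -0.5) → out
#3 (-2,1): internal coord -2 + (1)·λ' = -2.302776; -2.302776 ∉ [-1.3, -0.5) → out
#4 (-5,-12): internal coord -5 + (-12)·λ' = -1.366692; -1.366692 ∉ [-1.3, -0.5) → out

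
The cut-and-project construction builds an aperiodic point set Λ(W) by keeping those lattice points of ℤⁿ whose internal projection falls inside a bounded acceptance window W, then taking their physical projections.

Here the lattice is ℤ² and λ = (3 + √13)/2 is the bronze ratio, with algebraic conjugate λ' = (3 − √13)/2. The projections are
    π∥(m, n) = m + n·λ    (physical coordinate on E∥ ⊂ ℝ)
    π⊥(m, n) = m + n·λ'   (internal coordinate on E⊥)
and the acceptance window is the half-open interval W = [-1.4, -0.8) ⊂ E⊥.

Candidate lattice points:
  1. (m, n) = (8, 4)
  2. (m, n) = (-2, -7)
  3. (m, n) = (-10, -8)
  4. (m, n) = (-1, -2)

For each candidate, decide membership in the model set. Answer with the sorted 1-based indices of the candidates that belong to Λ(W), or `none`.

none

λ' = (3−√13)/2 ≈ -0.30278.
candidate 1: (m,n)=(8,4) → π∥ = 8+4·λ ≈ 21.21110, π⊥ = 8+4·λ' ≈ 6.78890 ∉ [-1.4, -0.8) ⇒ out
candidate 2: (m,n)=(-2,-7) → π∥ = -2-7·λ ≈ -25.11943, π⊥ = -2-7·λ' ≈ 0.11943 ∉ [-1.4, -0.8) ⇒ out
candidate 3: (m,n)=(-10,-8) → π∥ = -10-8·λ ≈ -36.42221, π⊥ = -10-8·λ' ≈ -7.57779 ∉ [-1.4, -0.8) ⇒ out
candidate 4: (m,n)=(-1,-2) → π∥ = -1-2·λ ≈ -7.60555, π⊥ = -1-2·λ' ≈ -0.39445 ∉ [-1.4, -0.8) ⇒ out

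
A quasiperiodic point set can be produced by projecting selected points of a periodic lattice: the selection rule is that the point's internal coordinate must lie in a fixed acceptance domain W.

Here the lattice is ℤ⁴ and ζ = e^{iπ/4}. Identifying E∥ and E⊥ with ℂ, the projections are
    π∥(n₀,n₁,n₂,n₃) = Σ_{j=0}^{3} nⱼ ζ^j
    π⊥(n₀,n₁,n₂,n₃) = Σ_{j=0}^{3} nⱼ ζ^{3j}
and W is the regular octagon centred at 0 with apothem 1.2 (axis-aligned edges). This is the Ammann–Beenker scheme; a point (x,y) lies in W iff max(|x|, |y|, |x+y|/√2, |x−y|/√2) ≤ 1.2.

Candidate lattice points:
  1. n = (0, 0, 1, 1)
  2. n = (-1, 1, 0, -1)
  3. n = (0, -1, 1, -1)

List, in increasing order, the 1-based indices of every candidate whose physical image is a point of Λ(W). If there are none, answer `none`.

1

π⊥(n) = n₀ + n₁ζ³ + n₂ζ⁶ + n₃ζ⁹ where ζ = e^{iπ/4}.
#1 (0, 0, 1, 1): internal (0.7071, -0.2929); octagon support 0.7071 vs apothem 1.2 → ∈ W
#2 (-1, 1, 0, -1): internal (-2.4142, 0.0000); octagon support 2.4142 vs apothem 1.2 → ∉ W
#3 (0, -1, 1, -1): internal (0.0000, -2.4142); octagon support 2.4142 vs apothem 1.2 → ∉ W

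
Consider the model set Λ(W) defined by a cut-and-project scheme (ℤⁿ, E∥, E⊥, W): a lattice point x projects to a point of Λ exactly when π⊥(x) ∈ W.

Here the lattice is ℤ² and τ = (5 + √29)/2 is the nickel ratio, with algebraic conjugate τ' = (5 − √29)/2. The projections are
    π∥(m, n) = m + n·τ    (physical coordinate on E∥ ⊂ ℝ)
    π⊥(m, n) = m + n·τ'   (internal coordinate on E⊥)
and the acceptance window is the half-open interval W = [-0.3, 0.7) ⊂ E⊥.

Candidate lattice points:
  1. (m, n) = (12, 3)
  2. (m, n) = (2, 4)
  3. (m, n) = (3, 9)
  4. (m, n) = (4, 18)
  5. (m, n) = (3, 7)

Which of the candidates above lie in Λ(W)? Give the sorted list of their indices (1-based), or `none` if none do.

4

Numerically τ ≈ 5.192582 and τ' = −1/τ ≈ -0.192582.
[1] lift (12,3): star map gives 11.422253; window check -0.3 ≤ 11.422253 < 0.7 is false → out
[2] lift (2,4): star map gives 1.229670; window check -0.3 ≤ 1.229670 < 0.7 is false → out
[3] lift (3,9): star map gives 1.266758; window check -0.3 ≤ 1.266758 < 0.7 is false → out
[4] lift (4,18): star map gives 0.533517; window check -0.3 ≤ 0.533517 < 0.7 is true → IN Λ
[5] lift (3,7): star map gives 1.651923; window check -0.3 ≤ 1.651923 < 0.7 is false → out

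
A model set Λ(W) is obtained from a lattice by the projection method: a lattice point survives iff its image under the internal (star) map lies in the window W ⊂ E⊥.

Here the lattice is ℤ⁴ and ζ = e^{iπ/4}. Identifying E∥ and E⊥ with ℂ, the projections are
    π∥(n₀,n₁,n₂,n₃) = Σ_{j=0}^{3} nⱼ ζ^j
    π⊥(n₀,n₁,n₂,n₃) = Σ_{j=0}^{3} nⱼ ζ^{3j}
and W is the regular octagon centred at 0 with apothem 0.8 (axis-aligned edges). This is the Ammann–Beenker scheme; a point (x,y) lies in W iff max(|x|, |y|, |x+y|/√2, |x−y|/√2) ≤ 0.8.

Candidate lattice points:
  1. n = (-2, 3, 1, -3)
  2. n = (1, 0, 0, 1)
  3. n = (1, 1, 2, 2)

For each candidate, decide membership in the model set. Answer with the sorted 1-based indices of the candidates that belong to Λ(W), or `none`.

none

Internal map: ζ^{3j} for j=0..3 gives (1,0), (−√2/2,√2/2), (0,−1), (√2/2,√2/2).
candidate 1: n = (-2, 3, 1, -3) → π⊥ ≈ (-6.242641, -1.000000); max(|x|,|y|,|x±y|/√2) = 6.242641 > 0.8 ⇒ ∉ W
candidate 2: n = (1, 0, 0, 1) → π⊥ ≈ (+1.707107, +0.707107); max(|x|,|y|,|x±y|/√2) = 1.707107 > 0.8 ⇒ ∉ W
candidate 3: n = (1, 1, 2, 2) → π⊥ ≈ (+1.707107, +0.121320); max(|x|,|y|,|x±y|/√2) = 1.707107 > 0.8 ⇒ ∉ W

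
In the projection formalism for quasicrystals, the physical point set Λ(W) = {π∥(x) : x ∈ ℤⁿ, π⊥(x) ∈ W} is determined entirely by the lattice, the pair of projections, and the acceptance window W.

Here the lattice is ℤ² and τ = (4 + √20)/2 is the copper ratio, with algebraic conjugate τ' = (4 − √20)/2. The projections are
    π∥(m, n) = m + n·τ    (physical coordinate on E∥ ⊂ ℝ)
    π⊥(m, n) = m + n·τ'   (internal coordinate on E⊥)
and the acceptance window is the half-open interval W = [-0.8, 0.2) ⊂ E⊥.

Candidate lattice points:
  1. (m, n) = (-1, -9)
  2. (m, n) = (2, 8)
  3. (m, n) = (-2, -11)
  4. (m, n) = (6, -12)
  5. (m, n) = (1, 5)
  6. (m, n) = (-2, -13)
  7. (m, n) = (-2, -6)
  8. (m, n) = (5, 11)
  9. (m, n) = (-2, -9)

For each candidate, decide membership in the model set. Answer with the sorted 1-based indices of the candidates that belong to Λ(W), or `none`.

2, 5, 7, 9

τ' = (4−√20)/2 ≈ -0.23607.
candidate 1: (m,n)=(-1,-9) → π∥ = -1-9·τ ≈ -39.12461, π⊥ = -1-9·τ' ≈ 1.12461 ∉ [-0.8, 0.2) ⇒ out
candidate 2: (m,n)=(2,8) → π∥ = 2+8·τ ≈ 35.88854, π⊥ = 2+8·τ' ≈ 0.11146 ∈ [-0.8, 0.2) ⇒ IN Λ
candidate 3: (m,n)=(-2,-11) → π∥ = -2-11·τ ≈ -48.59675, π⊥ = -2-11·τ' ≈ 0.59675 ∉ [-0.8, 0.2) ⇒ out
candidate 4: (m,n)=(6,-12) → π∥ = 6-12·τ ≈ -44.83282, π⊥ = 6-12·τ' ≈ 8.83282 ∉ [-0.8, 0.2) ⇒ out
candidate 5: (m,n)=(1,5) → π∥ = 1+5·τ ≈ 22.18034, π⊥ = 1+5·τ' ≈ -0.18034 ∈ [-0.8, 0.2) ⇒ IN Λ
candidate 6: (m,n)=(-2,-13) → π∥ = -2-13·τ ≈ -57.06888, π⊥ = -2-13·τ' ≈ 1.06888 ∉ [-0.8, 0.2) ⇒ out
candidate 7: (m,n)=(-2,-6) → π∥ = -2-6·τ ≈ -27.41641, π⊥ = -2-6·τ' ≈ -0.58359 ∈ [-0.8, 0.2) ⇒ IN Λ
candidate 8: (m,n)=(5,11) → π∥ = 5+11·τ ≈ 51.59675, π⊥ = 5+11·τ' ≈ 2.40325 ∉ [-0.8, 0.2) ⇒ out
candidate 9: (m,n)=(-2,-9) → π∥ = -2-9·τ ≈ -40.12461, π⊥ = -2-9·τ' ≈ 0.12461 ∈ [-0.8, 0.2) ⇒ IN Λ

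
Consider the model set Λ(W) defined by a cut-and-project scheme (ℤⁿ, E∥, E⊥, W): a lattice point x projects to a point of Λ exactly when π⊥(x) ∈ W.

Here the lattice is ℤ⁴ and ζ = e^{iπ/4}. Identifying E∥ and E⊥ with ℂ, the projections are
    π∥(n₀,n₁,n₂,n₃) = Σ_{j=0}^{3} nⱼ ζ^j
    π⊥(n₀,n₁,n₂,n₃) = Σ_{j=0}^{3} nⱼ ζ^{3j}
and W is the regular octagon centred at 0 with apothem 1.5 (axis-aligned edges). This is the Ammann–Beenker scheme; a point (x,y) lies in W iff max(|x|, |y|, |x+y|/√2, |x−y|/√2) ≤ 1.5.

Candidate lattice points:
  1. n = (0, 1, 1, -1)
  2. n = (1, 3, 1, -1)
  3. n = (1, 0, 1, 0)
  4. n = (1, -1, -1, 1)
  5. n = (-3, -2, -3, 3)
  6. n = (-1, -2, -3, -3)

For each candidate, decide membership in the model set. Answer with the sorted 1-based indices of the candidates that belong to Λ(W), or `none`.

3

With ζ = e^{iπ/4} the internal vectors are ζ^0,ζ^3,ζ^6,ζ^9.
candidate 1: n = (0, 1, 1, -1) → π⊥ ≈ (-1.414214, -1.000000); max(|x|,|y|,|x±y|/√2) = 1.707107 > 1.5 ⇒ ∉ W
candidate 2: n = (1, 3, 1, -1) → π⊥ ≈ (-1.828427, +0.414214); max(|x|,|y|,|x±y|/√2) = 1.828427 > 1.5 ⇒ ∉ W
candidate 3: n = (1, 0, 1, 0) → π⊥ ≈ (+1.000000, -1.000000); max(|x|,|y|,|x±y|/√2) = 1.414214 ≤ 1.5 ⇒ ∈ W
candidate 4: n = (1, -1, -1, 1) → π⊥ ≈ (+2.414214, +1.000000); max(|x|,|y|,|x±y|/√2) = 2.414214 > 1.5 ⇒ ∉ W
candidate 5: n = (-3, -2, -3, 3) → π⊥ ≈ (+0.535534, +3.707107); max(|x|,|y|,|x±y|/√2) = 3.707107 > 1.5 ⇒ ∉ W
candidate 6: n = (-1, -2, -3, -3) → π⊥ ≈ (-1.707107, -0.535534); max(|x|,|y|,|x±y|/√2) = 1.707107 > 1.5 ⇒ ∉ W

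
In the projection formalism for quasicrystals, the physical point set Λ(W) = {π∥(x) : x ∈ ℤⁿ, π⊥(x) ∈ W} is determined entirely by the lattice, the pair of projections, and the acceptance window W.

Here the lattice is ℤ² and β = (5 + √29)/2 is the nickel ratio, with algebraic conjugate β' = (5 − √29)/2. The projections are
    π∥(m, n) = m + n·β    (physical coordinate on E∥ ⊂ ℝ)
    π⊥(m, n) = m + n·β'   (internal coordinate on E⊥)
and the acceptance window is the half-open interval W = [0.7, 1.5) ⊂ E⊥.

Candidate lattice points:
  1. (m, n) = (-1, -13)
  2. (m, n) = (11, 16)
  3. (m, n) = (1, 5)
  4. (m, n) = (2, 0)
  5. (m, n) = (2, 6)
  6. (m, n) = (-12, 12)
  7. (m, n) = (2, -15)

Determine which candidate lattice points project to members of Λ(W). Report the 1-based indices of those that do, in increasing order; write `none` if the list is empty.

5

Numerically β ≈ 5.192582 and β' = −1/β ≈ -0.192582.
[1] lift (-1,-13): star map gives 1.503571; window check 0.7 ≤ 1.503571 < 1.5 is false → out
[2] lift (11,16): star map gives 7.918682; window check 0.7 ≤ 7.918682 < 1.5 is false → out
[3] lift (1,5): star map gives 0.037088; window check 0.7 ≤ 0.037088 < 1.5 is false → out
[4] lift (2,0): star map gives 2.000000; window check 0.7 ≤ 2.000000 < 1.5 is false → out
[5] lift (2,6): star map gives 0.844506; window check 0.7 ≤ 0.844506 < 1.5 is true → IN Λ
[6] lift (-12,12): star map gives -14.310989; window check 0.7 ≤ -14.310989 < 1.5 is false → out
[7] lift (2,-15): star map gives 4.888736; window check 0.7 ≤ 4.888736 < 1.5 is false → out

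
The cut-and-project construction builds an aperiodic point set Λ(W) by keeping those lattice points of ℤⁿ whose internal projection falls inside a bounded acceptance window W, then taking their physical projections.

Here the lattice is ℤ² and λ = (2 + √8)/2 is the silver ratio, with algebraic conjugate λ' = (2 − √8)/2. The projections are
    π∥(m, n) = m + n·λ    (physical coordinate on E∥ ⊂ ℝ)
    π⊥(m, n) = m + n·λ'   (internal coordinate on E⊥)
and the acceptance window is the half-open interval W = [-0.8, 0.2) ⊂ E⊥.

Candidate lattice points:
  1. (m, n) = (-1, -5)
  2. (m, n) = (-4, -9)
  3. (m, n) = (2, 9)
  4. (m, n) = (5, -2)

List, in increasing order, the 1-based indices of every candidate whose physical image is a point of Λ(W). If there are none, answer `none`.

λ' = (2−√8)/2 ≈ -0.41421.
#1 (-1,-5): internal coord -1 + (-5)·λ' = +1.07107; +1.07107 ∉ [-0.8, 0.2) → out
#2 (-4,-9): internal coord -4 + (-9)·λ' = -0.27208; -0.27208 ∈ [-0.8, 0.2) → IN Λ
#3 (2,9): internal coord 2 + (9)·λ' = -1.72792; -1.72792 ∉ [-0.8, 0.2) → out
#4 (5,-2): internal coord 5 + (-2)·λ' = +5.82843; +5.82843 ∉ [-0.8, 0.2) → out

2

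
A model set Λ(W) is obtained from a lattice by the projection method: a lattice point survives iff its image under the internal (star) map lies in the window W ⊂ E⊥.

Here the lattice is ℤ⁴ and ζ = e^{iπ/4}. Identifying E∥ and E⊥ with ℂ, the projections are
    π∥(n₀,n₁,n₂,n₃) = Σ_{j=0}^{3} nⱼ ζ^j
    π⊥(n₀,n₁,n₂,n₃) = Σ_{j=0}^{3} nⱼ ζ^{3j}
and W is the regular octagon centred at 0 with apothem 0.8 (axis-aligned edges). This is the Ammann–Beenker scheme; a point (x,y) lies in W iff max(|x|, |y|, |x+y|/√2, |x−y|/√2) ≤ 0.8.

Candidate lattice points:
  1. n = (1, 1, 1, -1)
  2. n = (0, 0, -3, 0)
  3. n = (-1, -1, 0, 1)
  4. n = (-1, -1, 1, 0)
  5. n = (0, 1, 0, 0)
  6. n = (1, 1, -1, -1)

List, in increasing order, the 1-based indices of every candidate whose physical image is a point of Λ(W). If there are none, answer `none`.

Internal map: ζ^{3j} for j=0..3 gives (1,0), (−√2/2,√2/2), (0,−1), (√2/2,√2/2).
candidate 1: n = (1, 1, 1, -1) → π⊥ ≈ (-0.414214, -1.000000); max(|x|,|y|,|x±y|/√2) = 1.000000 > 0.8 ⇒ ∉ W
candidate 2: n = (0, 0, -3, 0) → π⊥ ≈ (+0.000000, +3.000000); max(|x|,|y|,|x±y|/√2) = 3.000000 > 0.8 ⇒ ∉ W
candidate 3: n = (-1, -1, 0, 1) → π⊥ ≈ (+0.414214, +0.000000); max(|x|,|y|,|x±y|/√2) = 0.414214 ≤ 0.8 ⇒ ∈ W
candidate 4: n = (-1, -1, 1, 0) → π⊥ ≈ (-0.292893, -1.707107); max(|x|,|y|,|x±y|/√2) = 1.707107 > 0.8 ⇒ ∉ W
candidate 5: n = (0, 1, 0, 0) → π⊥ ≈ (-0.707107, +0.707107); max(|x|,|y|,|x±y|/√2) = 1.000000 > 0.8 ⇒ ∉ W
candidate 6: n = (1, 1, -1, -1) → π⊥ ≈ (-0.414214, +1.000000); max(|x|,|y|,|x±y|/√2) = 1.000000 > 0.8 ⇒ ∉ W

3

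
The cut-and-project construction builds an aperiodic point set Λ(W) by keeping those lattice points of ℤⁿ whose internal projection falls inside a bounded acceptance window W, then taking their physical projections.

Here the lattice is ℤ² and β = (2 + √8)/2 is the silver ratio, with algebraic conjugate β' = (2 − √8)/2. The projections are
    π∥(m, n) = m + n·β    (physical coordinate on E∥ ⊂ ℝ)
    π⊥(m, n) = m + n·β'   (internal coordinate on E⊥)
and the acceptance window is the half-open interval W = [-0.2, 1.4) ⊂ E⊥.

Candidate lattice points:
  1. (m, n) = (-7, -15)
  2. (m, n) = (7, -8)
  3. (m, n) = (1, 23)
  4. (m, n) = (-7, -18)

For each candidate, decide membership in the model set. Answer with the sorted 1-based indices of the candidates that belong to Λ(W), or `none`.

Compute β' = (2−√8)/2 = -0.414214, so π⊥(m,n) = m -0.414214·n.
[1] lift (-7,-15): star map gives -0.786797; window check -0.2 ≤ -0.786797 < 1.4 is false → out
[2] lift (7,-8): star map gives 10.313708; window check -0.2 ≤ 10.313708 < 1.4 is false → out
[3] lift (1,23): star map gives -8.526912; window check -0.2 ≤ -8.526912 < 1.4 is false → out
[4] lift (-7,-18): star map gives 0.455844; window check -0.2 ≤ 0.455844 < 1.4 is true → IN Λ

4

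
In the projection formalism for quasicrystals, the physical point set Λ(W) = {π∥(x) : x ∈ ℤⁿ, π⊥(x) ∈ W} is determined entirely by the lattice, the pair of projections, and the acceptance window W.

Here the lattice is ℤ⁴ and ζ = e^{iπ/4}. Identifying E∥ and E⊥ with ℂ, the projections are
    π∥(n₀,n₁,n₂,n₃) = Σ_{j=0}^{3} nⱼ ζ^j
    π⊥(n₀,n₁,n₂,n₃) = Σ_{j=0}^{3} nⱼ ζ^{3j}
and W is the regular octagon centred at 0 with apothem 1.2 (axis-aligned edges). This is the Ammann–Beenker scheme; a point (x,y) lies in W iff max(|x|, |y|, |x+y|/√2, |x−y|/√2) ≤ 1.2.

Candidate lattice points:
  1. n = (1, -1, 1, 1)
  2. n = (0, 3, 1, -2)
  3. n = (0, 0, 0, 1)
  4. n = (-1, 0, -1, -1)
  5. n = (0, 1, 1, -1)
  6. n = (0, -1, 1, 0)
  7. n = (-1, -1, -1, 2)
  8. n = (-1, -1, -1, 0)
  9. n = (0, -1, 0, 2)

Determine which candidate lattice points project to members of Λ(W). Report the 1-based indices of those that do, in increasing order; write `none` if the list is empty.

3, 8

π⊥(n) = n₀ + n₁ζ³ + n₂ζ⁶ + n₃ζ⁹ where ζ = e^{iπ/4}.
candidate 1: n = (1, -1, 1, 1) → π⊥ ≈ (+2.41421, -1.00000); max(|x|,|y|,|x±y|/√2) = 2.41421 > 1.2 ⇒ ∉ W
candidate 2: n = (0, 3, 1, -2) → π⊥ ≈ (-3.53553, -0.29289); max(|x|,|y|,|x±y|/√2) = 3.53553 > 1.2 ⇒ ∉ W
candidate 3: n = (0, 0, 0, 1) → π⊥ ≈ (+0.70711, +0.70711); max(|x|,|y|,|x±y|/√2) = 1.00000 ≤ 1.2 ⇒ ∈ W
candidate 4: n = (-1, 0, -1, -1) → π⊥ ≈ (-1.70711, +0.29289); max(|x|,|y|,|x±y|/√2) = 1.70711 > 1.2 ⇒ ∉ W
candidate 5: n = (0, 1, 1, -1) → π⊥ ≈ (-1.41421, -1.00000); max(|x|,|y|,|x±y|/√2) = 1.70711 > 1.2 ⇒ ∉ W
candidate 6: n = (0, -1, 1, 0) → π⊥ ≈ (+0.70711, -1.70711); max(|x|,|y|,|x±y|/√2) = 1.70711 > 1.2 ⇒ ∉ W
candidate 7: n = (-1, -1, -1, 2) → π⊥ ≈ (+1.12132, +1.70711); max(|x|,|y|,|x±y|/√2) = 2.00000 > 1.2 ⇒ ∉ W
candidate 8: n = (-1, -1, -1, 0) → π⊥ ≈ (-0.29289, +0.29289); max(|x|,|y|,|x±y|/√2) = 0.41421 ≤ 1.2 ⇒ ∈ W
candidate 9: n = (0, -1, 0, 2) → π⊥ ≈ (+2.12132, +0.70711); max(|x|,|y|,|x±y|/√2) = 2.12132 > 1.2 ⇒ ∉ W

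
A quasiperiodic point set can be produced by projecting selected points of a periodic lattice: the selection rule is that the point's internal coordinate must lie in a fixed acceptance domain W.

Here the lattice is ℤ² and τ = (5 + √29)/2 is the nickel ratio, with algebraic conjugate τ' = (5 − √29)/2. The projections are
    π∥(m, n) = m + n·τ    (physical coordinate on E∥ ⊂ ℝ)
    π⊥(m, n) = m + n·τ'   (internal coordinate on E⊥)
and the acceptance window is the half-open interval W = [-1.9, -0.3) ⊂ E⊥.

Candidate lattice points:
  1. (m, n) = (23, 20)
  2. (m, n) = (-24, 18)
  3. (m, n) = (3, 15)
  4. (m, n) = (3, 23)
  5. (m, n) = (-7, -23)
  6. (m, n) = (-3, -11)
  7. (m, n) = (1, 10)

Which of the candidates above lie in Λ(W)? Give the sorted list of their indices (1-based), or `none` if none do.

Numerically τ ≈ 5.19258 and τ' = −1/τ ≈ -0.19258.
candidate 1: (m,n)=(23,20) → π∥ = 23+20·τ ≈ 126.85165, π⊥ = 23+20·τ' ≈ 19.14835 ∉ [-1.9, -0.3) ⇒ out
candidate 2: (m,n)=(-24,18) → π∥ = -24+18·τ ≈ 69.46648, π⊥ = -24+18·τ' ≈ -27.46648 ∉ [-1.9, -0.3) ⇒ out
candidate 3: (m,n)=(3,15) → π∥ = 3+15·τ ≈ 80.88874, π⊥ = 3+15·τ' ≈ 0.11126 ∉ [-1.9, -0.3) ⇒ out
candidate 4: (m,n)=(3,23) → π∥ = 3+23·τ ≈ 122.42940, π⊥ = 3+23·τ' ≈ -1.42940 ∈ [-1.9, -0.3) ⇒ IN Λ
candidate 5: (m,n)=(-7,-23) → π∥ = -7-23·τ ≈ -126.42940, π⊥ = -7-23·τ' ≈ -2.57060 ∉ [-1.9, -0.3) ⇒ out
candidate 6: (m,n)=(-3,-11) → π∥ = -3-11·τ ≈ -60.11841, π⊥ = -3-11·τ' ≈ -0.88159 ∈ [-1.9, -0.3) ⇒ IN Λ
candidate 7: (m,n)=(1,10) → π∥ = 1+10·τ ≈ 52.92582, π⊥ = 1+10·τ' ≈ -0.92582 ∈ [-1.9, -0.3) ⇒ IN Λ

4, 6, 7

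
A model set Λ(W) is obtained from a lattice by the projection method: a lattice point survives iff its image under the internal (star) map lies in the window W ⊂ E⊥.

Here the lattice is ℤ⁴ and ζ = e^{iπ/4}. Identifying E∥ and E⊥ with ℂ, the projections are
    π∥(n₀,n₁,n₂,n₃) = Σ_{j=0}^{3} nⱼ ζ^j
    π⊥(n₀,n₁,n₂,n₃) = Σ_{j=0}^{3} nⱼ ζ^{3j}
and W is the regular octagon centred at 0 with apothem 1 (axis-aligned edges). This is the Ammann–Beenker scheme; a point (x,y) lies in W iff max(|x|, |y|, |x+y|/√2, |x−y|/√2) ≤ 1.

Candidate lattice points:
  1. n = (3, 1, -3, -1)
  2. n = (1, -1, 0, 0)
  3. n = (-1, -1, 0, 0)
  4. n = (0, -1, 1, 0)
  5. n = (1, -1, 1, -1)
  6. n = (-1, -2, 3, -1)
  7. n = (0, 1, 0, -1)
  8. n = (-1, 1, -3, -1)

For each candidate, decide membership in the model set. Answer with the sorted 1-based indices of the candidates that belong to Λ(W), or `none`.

π⊥(n) = n₀ + n₁ζ³ + n₂ζ⁶ + n₃ζ⁹ where ζ = e^{iπ/4}.
candidate 1: n = (3, 1, -3, -1) → π⊥ ≈ (+1.5858, +3.0000); max(|x|,|y|,|x±y|/√2) = 3.2426 > 1 ⇒ ∉ W
candidate 2: n = (1, -1, 0, 0) → π⊥ ≈ (+1.7071, -0.7071); max(|x|,|y|,|x±y|/√2) = 1.7071 > 1 ⇒ ∉ W
candidate 3: n = (-1, -1, 0, 0) → π⊥ ≈ (-0.2929, -0.7071); max(|x|,|y|,|x±y|/√2) = 0.7071 ≤ 1 ⇒ ∈ W
candidate 4: n = (0, -1, 1, 0) → π⊥ ≈ (+0.7071, -1.7071); max(|x|,|y|,|x±y|/√2) = 1.7071 > 1 ⇒ ∉ W
candidate 5: n = (1, -1, 1, -1) → π⊥ ≈ (+1.0000, -2.4142); max(|x|,|y|,|x±y|/√2) = 2.4142 > 1 ⇒ ∉ W
candidate 6: n = (-1, -2, 3, -1) → π⊥ ≈ (-0.2929, -5.1213); max(|x|,|y|,|x±y|/√2) = 5.1213 > 1 ⇒ ∉ W
candidate 7: n = (0, 1, 0, -1) → π⊥ ≈ (-1.4142, +0.0000); max(|x|,|y|,|x±y|/√2) = 1.4142 > 1 ⇒ ∉ W
candidate 8: n = (-1, 1, -3, -1) → π⊥ ≈ (-2.4142, +3.0000); max(|x|,|y|,|x±y|/√2) = 3.8284 > 1 ⇒ ∉ W

3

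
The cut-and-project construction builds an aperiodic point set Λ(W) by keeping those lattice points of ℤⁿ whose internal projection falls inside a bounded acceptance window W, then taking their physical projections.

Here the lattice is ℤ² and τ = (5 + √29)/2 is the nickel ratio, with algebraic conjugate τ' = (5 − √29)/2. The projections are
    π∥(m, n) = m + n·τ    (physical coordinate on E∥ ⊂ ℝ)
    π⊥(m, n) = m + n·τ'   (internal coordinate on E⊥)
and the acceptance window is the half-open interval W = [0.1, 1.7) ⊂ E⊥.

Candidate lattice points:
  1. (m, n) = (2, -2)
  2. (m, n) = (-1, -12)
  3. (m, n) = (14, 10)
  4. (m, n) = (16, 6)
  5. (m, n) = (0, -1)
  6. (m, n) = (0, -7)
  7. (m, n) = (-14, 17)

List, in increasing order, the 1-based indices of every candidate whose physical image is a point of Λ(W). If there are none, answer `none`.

2, 5, 6

Compute τ' = (5−√29)/2 = -0.192582, so π⊥(m,n) = m -0.192582·n.
[1] lift (2,-2): star map gives 2.385165; window check 0.1 ≤ 2.385165 < 1.7 is false → out
[2] lift (-1,-12): star map gives 1.310989; window check 0.1 ≤ 1.310989 < 1.7 is true → IN Λ
[3] lift (14,10): star map gives 12.074176; window check 0.1 ≤ 12.074176 < 1.7 is false → out
[4] lift (16,6): star map gives 14.844506; window check 0.1 ≤ 14.844506 < 1.7 is false → out
[5] lift (0,-1): star map gives 0.192582; window check 0.1 ≤ 0.192582 < 1.7 is true → IN Λ
[6] lift (0,-7): star map gives 1.348077; window check 0.1 ≤ 1.348077 < 1.7 is true → IN Λ
[7] lift (-14,17): star map gives -17.273901; window check 0.1 ≤ -17.273901 < 1.7 is false → out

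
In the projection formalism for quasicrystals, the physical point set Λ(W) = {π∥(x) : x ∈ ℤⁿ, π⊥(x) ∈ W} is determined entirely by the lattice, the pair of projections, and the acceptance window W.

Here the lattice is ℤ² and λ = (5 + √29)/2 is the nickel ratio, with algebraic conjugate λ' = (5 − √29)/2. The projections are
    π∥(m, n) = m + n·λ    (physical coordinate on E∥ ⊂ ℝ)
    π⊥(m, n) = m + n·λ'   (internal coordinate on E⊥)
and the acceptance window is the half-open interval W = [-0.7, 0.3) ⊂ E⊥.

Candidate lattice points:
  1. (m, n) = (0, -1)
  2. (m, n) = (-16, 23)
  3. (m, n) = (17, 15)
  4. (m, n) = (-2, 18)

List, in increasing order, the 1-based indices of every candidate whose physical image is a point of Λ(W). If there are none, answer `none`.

Compute λ' = (5−√29)/2 = -0.192582, so π⊥(m,n) = m -0.192582·n.
candidate 1: (m,n)=(0,-1) → π∥ = 0-1·λ ≈ -5.192582, π⊥ = 0-1·λ' ≈ 0.192582 ∈ [-0.7, 0.3) ⇒ IN Λ
candidate 2: (m,n)=(-16,23) → π∥ = -16+23·λ ≈ 103.429395, π⊥ = -16+23·λ' ≈ -20.429395 ∉ [-0.7, 0.3) ⇒ out
candidate 3: (m,n)=(17,15) → π∥ = 17+15·λ ≈ 94.888736, π⊥ = 17+15·λ' ≈ 14.111264 ∉ [-0.7, 0.3) ⇒ out
candidate 4: (m,n)=(-2,18) → π∥ = -2+18·λ ≈ 91.466483, π⊥ = -2+18·λ' ≈ -5.466483 ∉ [-0.7, 0.3) ⇒ out

1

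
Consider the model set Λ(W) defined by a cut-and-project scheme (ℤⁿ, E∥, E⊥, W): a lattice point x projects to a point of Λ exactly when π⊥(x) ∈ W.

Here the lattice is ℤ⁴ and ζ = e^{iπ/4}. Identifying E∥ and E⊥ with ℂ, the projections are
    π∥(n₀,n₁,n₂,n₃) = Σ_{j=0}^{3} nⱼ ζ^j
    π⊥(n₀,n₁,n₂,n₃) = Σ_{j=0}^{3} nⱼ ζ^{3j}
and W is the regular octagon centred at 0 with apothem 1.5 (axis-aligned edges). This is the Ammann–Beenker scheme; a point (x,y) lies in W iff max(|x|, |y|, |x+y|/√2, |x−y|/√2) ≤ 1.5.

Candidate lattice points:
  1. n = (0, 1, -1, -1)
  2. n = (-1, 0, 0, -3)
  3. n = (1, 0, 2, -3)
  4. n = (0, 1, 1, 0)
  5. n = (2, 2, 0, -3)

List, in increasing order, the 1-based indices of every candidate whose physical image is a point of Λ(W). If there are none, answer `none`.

4

π⊥(n) = n₀ + n₁ζ³ + n₂ζ⁶ + n₃ζ⁹ where ζ = e^{iπ/4}.
#1 (0, 1, -1, -1): internal (-1.414214, 1.000000); octagon support 1.707107 vs apothem 1.5 → ∉ W
#2 (-1, 0, 0, -3): internal (-3.121320, -2.121320); octagon support 3.707107 vs apothem 1.5 → ∉ W
#3 (1, 0, 2, -3): internal (-1.121320, -4.121320); octagon support 4.121320 vs apothem 1.5 → ∉ W
#4 (0, 1, 1, 0): internal (-0.707107, -0.292893); octagon support 0.707107 vs apothem 1.5 → ∈ W
#5 (2, 2, 0, -3): internal (-1.535534, -0.707107); octagon support 1.585786 vs apothem 1.5 → ∉ W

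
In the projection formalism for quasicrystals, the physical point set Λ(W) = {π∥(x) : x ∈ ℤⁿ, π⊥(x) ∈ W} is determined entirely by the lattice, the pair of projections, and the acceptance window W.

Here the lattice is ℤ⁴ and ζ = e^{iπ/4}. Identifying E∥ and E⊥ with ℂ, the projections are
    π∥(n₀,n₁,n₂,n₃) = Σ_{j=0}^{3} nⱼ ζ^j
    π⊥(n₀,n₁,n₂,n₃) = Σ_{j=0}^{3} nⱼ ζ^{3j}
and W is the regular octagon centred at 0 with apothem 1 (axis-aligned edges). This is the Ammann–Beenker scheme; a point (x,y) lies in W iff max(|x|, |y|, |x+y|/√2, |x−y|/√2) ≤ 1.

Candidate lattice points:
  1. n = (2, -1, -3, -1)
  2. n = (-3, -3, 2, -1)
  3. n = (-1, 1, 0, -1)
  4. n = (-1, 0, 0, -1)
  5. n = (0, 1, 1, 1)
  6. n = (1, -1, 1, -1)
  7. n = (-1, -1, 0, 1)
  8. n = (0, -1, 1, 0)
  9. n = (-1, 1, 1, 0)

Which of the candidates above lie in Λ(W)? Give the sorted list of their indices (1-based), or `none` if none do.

5, 7

Internal map: ζ^{3j} for j=0..3 gives (1,0), (−√2/2,√2/2), (0,−1), (√2/2,√2/2).
#1 (2, -1, -3, -1): internal (2.000000, 1.585786); octagon support 2.535534 vs apothem 1 → ∉ W
#2 (-3, -3, 2, -1): internal (-1.585786, -4.828427); octagon support 4.828427 vs apothem 1 → ∉ W
#3 (-1, 1, 0, -1): internal (-2.414214, 0.000000); octagon support 2.414214 vs apothem 1 → ∉ W
#4 (-1, 0, 0, -1): internal (-1.707107, -0.707107); octagon support 1.707107 vs apothem 1 → ∉ W
#5 (0, 1, 1, 1): internal (0.000000, 0.414214); octagon support 0.414214 vs apothem 1 → ∈ W
#6 (1, -1, 1, -1): internal (1.000000, -2.414214); octagon support 2.414214 vs apothem 1 → ∉ W
#7 (-1, -1, 0, 1): internal (0.414214, 0.000000); octagon support 0.414214 vs apothem 1 → ∈ W
#8 (0, -1, 1, 0): internal (0.707107, -1.707107); octagon support 1.707107 vs apothem 1 → ∉ W
#9 (-1, 1, 1, 0): internal (-1.707107, -0.292893); octagon support 1.707107 vs apothem 1 → ∉ W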